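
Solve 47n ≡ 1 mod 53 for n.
Since 53 is prime, by Fermat 47^(-1) ≡ 47^{51} ≡ 44 mod 53. Verify: 47 × 44 = 2068 ≡ 1 mod 53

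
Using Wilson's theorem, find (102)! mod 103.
By Wilson's theorem, (102)! ≡ -1 ≡ 102 mod 103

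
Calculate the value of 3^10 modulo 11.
Using Fermat: 3^{10} ≡ 1 mod 11. 10 ≡ 0 mod 10. So 3^{10} ≡ 3^{0} ≡ 1 mod 11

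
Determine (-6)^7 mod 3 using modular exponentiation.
By repeated squaring mod 3: (-6)^{1}≡0, (-6)^{2}≡0, (-6)^{4}≡0. Then (-6)^{7} = (-6)^{4+2+1} ≡ 0 × 0 × 0 ≡ 0 mod 3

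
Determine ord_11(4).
Powers of 4 mod 11: 4^1≡4, 4^2≡5, 4^3≡9, 4^4≡3, 4^5≡1. So the order of 4 is 5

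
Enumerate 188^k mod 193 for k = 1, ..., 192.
188^1, 188^2, ..., 188^{192} mod 193: [188, 25, 68, 46, 156, 185, 40, 186, 35, 18, 103, 64, 66, 56, 106, 49, 141, 67, 51, 131, 117, 187, 30, 43, 171, 110, 29, 48, 146, 42, 176, 85, 154, 2, 183, 50, 136, 92, 119, 177, 80, 179, 70, 36, 13, 128, 132, 112, 19, 98, 89, 134, 102, 69, 41, 181, 60, 86, 149, 27, 58, 96, 99, 84, 159, 170, 115, 4, 173, 100, 79, 184, 45, 161, 160, 165, 140, 72, 26, 63, 71, 31, 38, 3, 178, 75, 11, 138, 82, 169, 120, 172, 105, 54, 116, 192, 5, 168, 125, 147, 37, 8, 153, 7, 158, 175, 90, 129, 127, 137, 87, 144, 52, 126, 142, 62, 76, 6, 163, 150, 22, 83, 164, 145, 47, 151, 17, 108, 39, 191, 10, 143, 57, 101, 74, 16, 113, 14, 123, 157, 180, 65, 61, 81, 174, 95, 104, 59, 91, 124, 152, 12, 133, 107, 44, 166, 135, 97, 94, 109, 34, 23, 78, 189, 20, 93, 114, 9, 148, 32, 33, 28, 53, 121, 167, 130, 122, 162, 155, 190, 15, 118, 182, 55, 111, 24, 73, 21, 88, 139, 77, 1]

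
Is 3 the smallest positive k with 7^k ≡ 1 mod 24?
Powers of 7 mod 24: 7^1≡7, 7^2≡1. Already 7^2≡1, so the order is 2 < 3. No, the actual order is 2.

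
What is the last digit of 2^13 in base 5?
Using Fermat: 2^{4} ≡ 1 mod 5. 13 ≡ 1 mod 4. So 2^{13} ≡ 2^{1} ≡ 2 mod 5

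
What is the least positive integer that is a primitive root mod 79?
g = 3. Powers: [3, 9, 27, 2, 6, 18, 54, 4, ...] generates all 78 non-zero residues.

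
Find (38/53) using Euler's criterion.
(38/53) = 38^{26} mod 53 = 1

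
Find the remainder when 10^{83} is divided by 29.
By Fermat: 10^{28} ≡ 1 (mod 29). 83 = 2×28 + 27. So 10^{83} ≡ 10^{27} ≡ 3 (mod 29)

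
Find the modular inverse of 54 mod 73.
Since 73 is prime, by Fermat 54^(-1) ≡ 54^{71} ≡ 23 mod 73. Verify: 54 × 23 = 1242 ≡ 1 mod 73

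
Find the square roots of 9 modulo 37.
The square roots of 9 mod 37 are 34 and 3. Verify: 34² = 1156 ≡ 9 mod 37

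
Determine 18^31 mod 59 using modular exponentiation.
By repeated squaring mod 59: 18^{1}≡18, 18^{2}≡29, 18^{4}≡15, 18^{8}≡48, 18^{16}≡3. Then 18^{31} = 18^{16+8+4+2+1} ≡ 3 × 48 × 15 × 29 × 18 ≡ 30 mod 59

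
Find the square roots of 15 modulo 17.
The square roots of 15 mod 17 are 7 and 10. Verify: 7² = 49 ≡ 15 (mod 17)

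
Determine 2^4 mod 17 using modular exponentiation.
2^{4} = 16 ≡ 16 mod 17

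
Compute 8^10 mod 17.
By repeated squaring (mod 17): 8^{1}≡8, 8^{2}≡13, 8^{4}≡16, 8^{8}≡1. Then 8^{10} = 8^{8+2} ≡ 1 × 13 ≡ 13 (mod 17)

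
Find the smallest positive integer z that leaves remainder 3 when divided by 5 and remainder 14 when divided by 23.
M = 5 × 23 = 115. M₁ = 23, y₁ ≡ 2 mod 5. M₂ = 5, y₂ ≡ 14 mod 23. z = 3×23×2 + 14×5×14 ≡ 83 mod 115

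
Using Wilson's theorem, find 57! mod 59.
(58)! = (57)! × (58) ≡ -1 mod 59. So (57)! ≡ -1 × (58)^(-1) ≡ (-1)×(-1) = 1 mod 59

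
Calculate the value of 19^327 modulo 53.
Using Fermat: 19^{52} ≡ 1 mod 53. 327 ≡ 15 mod 52. So 19^{327} ≡ 19^{15} ≡ 18 mod 53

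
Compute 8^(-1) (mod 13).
Since 13 is prime, by Fermat 8^(-1) ≡ 8^{11} ≡ 5 (mod 13). Verify: 8 × 5 = 40 ≡ 1 (mod 13)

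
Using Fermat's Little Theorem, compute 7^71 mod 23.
By Fermat: 7^{22} ≡ 1 (mod 23). 71 = 3×22 + 5. So 7^{71} ≡ 7^{5} ≡ 17 (mod 23)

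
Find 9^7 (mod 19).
By repeated squaring (mod 19): 9^{1}≡9, 9^{2}≡5, 9^{4}≡6. Then 9^{7} = 9^{4+2+1} ≡ 6 × 5 × 9 ≡ 4 (mod 19)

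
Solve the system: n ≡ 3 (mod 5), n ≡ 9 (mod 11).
M = 5 × 11 = 55. M₁ = 11, y₁ ≡ 1 (mod 5). M₂ = 5, y₂ ≡ 9 (mod 11). n = 3×11×1 + 9×5×9 ≡ 53 (mod 55)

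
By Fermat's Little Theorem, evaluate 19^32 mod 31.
By Fermat: 19^{30} ≡ 1 mod 31. So 19^{32} = 19^{30} · 19^{2} ≡ 19^{2} ≡ 20 mod 31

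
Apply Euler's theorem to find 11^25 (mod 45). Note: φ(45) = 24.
By Euler: 11^{24} ≡ 1 (mod 45) since gcd(11, 45) = 1. 25 = 1×24 + 1. So 11^{25} ≡ 11^{1} ≡ 11 (mod 45)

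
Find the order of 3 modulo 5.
Powers of 3 mod 5: 3^1≡3, 3^2≡4, 3^3≡2, 3^4≡1. ord_5(3) = 4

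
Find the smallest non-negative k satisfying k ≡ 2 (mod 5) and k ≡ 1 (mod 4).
M = 5 × 4 = 20. M₁ = 4, y₁ ≡ 4 (mod 5). M₂ = 5, y₂ ≡ 1 (mod 4). k = 2×4×4 + 1×5×1 ≡ 17 (mod 20)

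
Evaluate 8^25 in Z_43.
By repeated squaring mod 43: 8^{1}≡8, 8^{2}≡21, 8^{4}≡11, 8^{8}≡35, 8^{16}≡21. Then 8^{25} = 8^{16+8+1} ≡ 21 × 35 × 8 ≡ 32 mod 43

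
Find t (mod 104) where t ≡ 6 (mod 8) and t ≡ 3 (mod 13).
M = 8 × 13 = 104. M₁ = 13, y₁ ≡ 5 (mod 8). M₂ = 8, y₂ ≡ 5 (mod 13). t = 6×13×5 + 3×8×5 ≡ 94 (mod 104)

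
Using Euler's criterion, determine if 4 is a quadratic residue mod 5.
By Euler's criterion: 4^{2} ≡ 1 mod 5. Since this equals 1, 4 is a QR.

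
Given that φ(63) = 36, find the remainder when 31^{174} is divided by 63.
By Euler: 31^{36} ≡ 1 mod 63 since gcd(31, 63) = 1. 174 = 4×36 + 30. So 31^{174} ≡ 31^{30} ≡ 1 mod 63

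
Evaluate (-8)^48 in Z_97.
By repeated squaring mod 97: (-8)^{1}≡89, (-8)^{2}≡64, (-8)^{4}≡22, (-8)^{8}≡96, (-8)^{16}≡1, (-8)^{32}≡1. Then (-8)^{48} = (-8)^{32+16} ≡ 1 × 1 ≡ 1 mod 97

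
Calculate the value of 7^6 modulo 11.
By repeated squaring (mod 11): 7^{1}≡7, 7^{2}≡5, 7^{4}≡3. Then 7^{6} = 7^{4+2} ≡ 3 × 5 ≡ 4 (mod 11)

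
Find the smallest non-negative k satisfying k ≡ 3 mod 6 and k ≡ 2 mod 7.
M = 6 × 7 = 42. M₁ = 7, y₁ ≡ 1 mod 6. M₂ = 6, y₂ ≡ 6 mod 7. k = 3×7×1 + 2×6×6 ≡ 9 mod 42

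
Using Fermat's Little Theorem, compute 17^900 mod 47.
By Fermat: 17^{46} ≡ 1 (mod 47). 900 ≡ 26 (mod 46). So 17^{900} ≡ 17^{26} ≡ 25 (mod 47)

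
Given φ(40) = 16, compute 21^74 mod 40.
By Euler: 21^{16} ≡ 1 mod 40 since gcd(21, 40) = 1. 74 = 4×16 + 10. So 21^{74} ≡ 21^{10} ≡ 1 mod 40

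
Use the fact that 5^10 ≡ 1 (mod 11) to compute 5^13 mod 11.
By Fermat: 5^{10} ≡ 1 (mod 11). So 5^{13} = 5^{10} · 5^{3} ≡ 5^{3} ≡ 4 (mod 11)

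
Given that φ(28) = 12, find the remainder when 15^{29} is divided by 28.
By Euler: 15^{12} ≡ 1 mod 28 since gcd(15, 28) = 1. 29 = 2×12 + 5. So 15^{29} ≡ 15^{5} ≡ 15 mod 28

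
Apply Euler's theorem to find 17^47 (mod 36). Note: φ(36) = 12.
By Euler: 17^{12} ≡ 1 (mod 36) since gcd(17, 36) = 1. 47 = 3×12 + 11. So 17^{47} ≡ 17^{11} ≡ 17 (mod 36)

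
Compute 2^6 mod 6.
By repeated squaring mod 6: 2^{1}≡2, 2^{2}≡4, 2^{4}≡4. Then 2^{6} = 2^{4+2} ≡ 4 × 4 ≡ 4 mod 6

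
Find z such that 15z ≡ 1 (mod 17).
Since 17 is prime, by Fermat 15^(-1) ≡ 15^{15} ≡ 8 (mod 17). Verify: 15 × 8 = 120 ≡ 1 (mod 17)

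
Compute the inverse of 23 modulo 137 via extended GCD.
Extended GCD: 23(6) + 137(-1) = 1. So 23^(-1) ≡ 6 (mod 137). Verify: 23 × 6 = 138 ≡ 1 (mod 137)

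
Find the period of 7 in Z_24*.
Powers of 7 mod 24: 7^1≡7, 7^2≡1. Order = 2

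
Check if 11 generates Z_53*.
11^{26} ≡ 1 (mod 53) and 26 < 52, so ord_53(11) = 26 ≠ 52 and 11 is not a primitive root.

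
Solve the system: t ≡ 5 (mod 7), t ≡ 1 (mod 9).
M = 7 × 9 = 63. M₁ = 9, y₁ ≡ 4 (mod 7). M₂ = 7, y₂ ≡ 4 (mod 9). t = 5×9×4 + 1×7×4 ≡ 19 (mod 63)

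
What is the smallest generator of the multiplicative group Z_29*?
g = 2. Powers: [2, 4, 8, 16, 3, 6, 12, 24, 19, 9, ...] generates all 28 non-zero residues.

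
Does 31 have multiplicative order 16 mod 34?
Powers of 31 mod 34: 31^1≡31, 31^2≡9, 31^3≡7, 31^4≡13, 31^5≡29, 31^6≡15, 31^7≡23, 31^8≡33, 31^9≡3, 31^10≡25, 31^11≡27, 31^12≡21, 31^13≡5, 31^14≡19, 31^15≡11, 31^16≡1. First k with 31^k≡1 is k=16. Yes, ord_34(31) = 16.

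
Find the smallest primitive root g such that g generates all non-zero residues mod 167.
g = 5. Powers: [5, 25, 125, 124, 119, 94, 136, 12, 60, 133, ...] generates all 166 non-zero residues.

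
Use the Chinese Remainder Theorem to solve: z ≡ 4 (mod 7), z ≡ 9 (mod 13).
M = 7 × 13 = 91. M₁ = 13, y₁ ≡ 6 (mod 7). M₂ = 7, y₂ ≡ 2 (mod 13). z = 4×13×6 + 9×7×2 ≡ 74 (mod 91)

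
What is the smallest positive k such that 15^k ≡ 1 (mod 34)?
Powers of 15 mod 34: 15^1≡15, 15^2≡21, 15^3≡9, 15^4≡33, 15^5≡19, 15^6≡13, 15^7≡25, 15^8≡1. So the order of 15 is 8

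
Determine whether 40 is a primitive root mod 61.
40^{12} ≡ 1 mod 61 and 12 < 60, so ord_61(40) = 12 ≠ 60 and 40 is not a primitive root.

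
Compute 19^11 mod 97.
By repeated squaring (mod 97): 19^{1}≡19, 19^{2}≡70, 19^{4}≡50, 19^{8}≡75. Then 19^{11} = 19^{8+2+1} ≡ 75 × 70 × 19 ≡ 34 (mod 97)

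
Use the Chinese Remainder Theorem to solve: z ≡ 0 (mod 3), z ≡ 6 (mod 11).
M = 3 × 11 = 33. M₁ = 11, y₁ ≡ 2 (mod 3). M₂ = 3, y₂ ≡ 4 (mod 11). z = 0×11×2 + 6×3×4 ≡ 6 (mod 33)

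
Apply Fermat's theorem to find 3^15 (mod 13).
By Fermat: 3^{12} ≡ 1 (mod 13). So 3^{15} = 3^{12} · 3^{3} ≡ 3^{3} ≡ 1 (mod 13)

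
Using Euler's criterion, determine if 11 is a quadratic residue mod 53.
By Euler's criterion: 11^{26} ≡ 1 (mod 53). Since this equals 1, 11 is a QR.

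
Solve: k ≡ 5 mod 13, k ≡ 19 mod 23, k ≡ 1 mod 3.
M = 13 × 23 × 3 = 897. M₁ = 69, y₁ ≡ 10 mod 13. M₂ = 39, y₂ ≡ 13 mod 23. M₃ = 299, y₃ ≡ 2 mod 3. k = 5×69×10 + 19×39×13 + 1×299×2 ≡ 226 mod 897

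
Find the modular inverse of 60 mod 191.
Since 191 is prime, by Fermat 60^(-1) ≡ 60^{189} ≡ 156 (mod 191). Verify: 60 × 156 = 9360 ≡ 1 (mod 191)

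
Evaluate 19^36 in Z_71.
By repeated squaring (mod 71): 19^{1}≡19, 19^{2}≡6, 19^{4}≡36, 19^{8}≡18, 19^{16}≡40, 19^{32}≡38. Then 19^{36} = 19^{32+4} ≡ 38 × 36 ≡ 19 (mod 71)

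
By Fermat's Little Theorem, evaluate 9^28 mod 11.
By Fermat: 9^{10} ≡ 1 mod 11. 28 = 2×10 + 8. So 9^{28} ≡ 9^{8} ≡ 3 mod 11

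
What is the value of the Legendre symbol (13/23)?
(13/23) = 13^{11} mod 23 = 1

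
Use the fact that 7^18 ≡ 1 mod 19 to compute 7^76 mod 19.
By Fermat: 7^{18} ≡ 1 mod 19. 76 = 4×18 + 4. So 7^{76} ≡ 7^{4} ≡ 7 mod 19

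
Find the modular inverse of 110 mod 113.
Since 113 is prime, by Fermat 110^(-1) ≡ 110^{111} ≡ 75 (mod 113). Verify: 110 × 75 = 8250 ≡ 1 (mod 113)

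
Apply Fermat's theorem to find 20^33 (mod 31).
By Fermat: 20^{30} ≡ 1 (mod 31). So 20^{33} = 20^{30} · 20^{3} ≡ 20^{3} ≡ 2 (mod 31)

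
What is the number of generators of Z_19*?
Number of primitive roots mod 19 = φ(p-1) = φ(18) = 6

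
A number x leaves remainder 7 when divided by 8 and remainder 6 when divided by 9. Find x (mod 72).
M = 8 × 9 = 72. M₁ = 9, y₁ ≡ 1 (mod 8). M₂ = 8, y₂ ≡ 8 (mod 9). x = 7×9×1 + 6×8×8 ≡ 15 (mod 72)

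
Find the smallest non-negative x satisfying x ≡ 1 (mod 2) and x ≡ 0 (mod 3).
M = 2 × 3 = 6. M₁ = 3, y₁ ≡ 1 (mod 2). M₂ = 2, y₂ ≡ 2 (mod 3). x = 1×3×1 + 0×2×2 ≡ 3 (mod 6)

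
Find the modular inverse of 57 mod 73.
Since 73 is prime, by Fermat 57^(-1) ≡ 57^{71} ≡ 41 mod 73. Verify: 57 × 41 = 2337 ≡ 1 mod 73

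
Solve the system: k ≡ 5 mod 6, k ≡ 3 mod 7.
M = 6 × 7 = 42. M₁ = 7, y₁ ≡ 1 mod 6. M₂ = 6, y₂ ≡ 6 mod 7. k = 5×7×1 + 3×6×6 ≡ 17 mod 42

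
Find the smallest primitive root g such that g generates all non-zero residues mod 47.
g = 5. For each prime q|46: 5^{23}≡46, 5^{2}≡25, none ≡ 1, so ord_47(5) = 46 and 5 is a primitive root.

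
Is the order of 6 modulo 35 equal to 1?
Powers of 6 mod 35: 6^1≡6, 6^2≡1. 6^1≡6≢1, so ord ≠ 1. No, the actual order is 2.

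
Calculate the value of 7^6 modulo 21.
By repeated squaring mod 21: 7^{1}≡7, 7^{2}≡7, 7^{4}≡7. Then 7^{6} = 7^{4+2} ≡ 7 × 7 ≡ 7 mod 21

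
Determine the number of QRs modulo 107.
The squaring map on Z_107* is 2-to-1, so there are (106)/2 = 53 QRs.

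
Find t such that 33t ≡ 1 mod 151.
Since 151 is prime, by Fermat 33^(-1) ≡ 33^{149} ≡ 119 mod 151. Verify: 33 × 119 = 3927 ≡ 1 mod 151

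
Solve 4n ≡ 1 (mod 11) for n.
Since 11 is prime, by Fermat 4^(-1) ≡ 4^{9} ≡ 3 (mod 11). Verify: 4 × 3 = 12 ≡ 1 (mod 11)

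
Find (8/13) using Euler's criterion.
(8/13) = 8^{6} mod 13 = -1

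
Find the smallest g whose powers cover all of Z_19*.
g = 2. For each prime q|18: 2^{9}≡18, 2^{6}≡7, none ≡ 1, so ord_19(2) = 18 and 2 is a primitive root.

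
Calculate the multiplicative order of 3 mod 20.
Powers of 3 mod 20: 3^1≡3, 3^2≡9, 3^3≡7, 3^4≡1. ord_20(3) = 4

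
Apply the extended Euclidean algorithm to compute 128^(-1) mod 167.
Extended GCD: 128(-30) + 167(23) = 1. So 128^(-1) ≡ -30 ≡ 137 mod 167. Verify: 128 × 137 = 17536 ≡ 1 mod 167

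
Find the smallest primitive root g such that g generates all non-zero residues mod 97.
g = 5. For each prime q|96: 5^{48}≡96, 5^{32}≡35, none ≡ 1, so ord_97(5) = 96 and 5 is a primitive root.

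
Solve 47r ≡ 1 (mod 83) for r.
Since 83 is prime, by Fermat 47^(-1) ≡ 47^{81} ≡ 53 (mod 83). Verify: 47 × 53 = 2491 ≡ 1 (mod 83)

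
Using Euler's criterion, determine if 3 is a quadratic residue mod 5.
By Euler's criterion: 3^{2} ≡ 4 (mod 5). Since this equals -1 (≡ 4), 3 is not a QR.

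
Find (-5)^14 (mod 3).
Using Fermat: (-5)^{2} ≡ 1 (mod 3). 14 ≡ 0 (mod 2). So (-5)^{14} ≡ (-5)^{0} ≡ 1 (mod 3)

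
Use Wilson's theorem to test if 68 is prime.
(67)! mod 68 = 0. Since 0 ≢ -1 mod 68, 68 is not prime.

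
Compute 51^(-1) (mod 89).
Since 89 is prime, by Fermat 51^(-1) ≡ 51^{87} ≡ 7 (mod 89). Verify: 51 × 7 = 357 ≡ 1 (mod 89)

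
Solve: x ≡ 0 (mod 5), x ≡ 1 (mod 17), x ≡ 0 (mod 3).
M = 5 × 17 × 3 = 255. M₁ = 51, y₁ ≡ 1 (mod 5). M₂ = 15, y₂ ≡ 8 (mod 17). M₃ = 85, y₃ ≡ 1 (mod 3). x = 0×51×1 + 1×15×8 + 0×85×1 ≡ 120 (mod 255)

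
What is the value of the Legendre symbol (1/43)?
(1/43) = 1^{21} mod 43 = 1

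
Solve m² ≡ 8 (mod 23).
The square roots of 8 mod 23 are 13 and 10. Verify: 13² = 169 ≡ 8 (mod 23)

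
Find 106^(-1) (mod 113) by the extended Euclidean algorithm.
Extended GCD: 106(16) + 113(-15) = 1. So 106^(-1) ≡ 16 (mod 113). Verify: 106 × 16 = 1696 ≡ 1 (mod 113)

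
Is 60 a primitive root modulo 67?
60^{33} ≡ 1 (mod 67) and 33 < 66, so ord_67(60) = 33 ≠ 66 and 60 is not a primitive root.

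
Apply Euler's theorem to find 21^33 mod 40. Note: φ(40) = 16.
By Euler: 21^{16} ≡ 1 mod 40 since gcd(21, 40) = 1. 33 = 2×16 + 1. So 21^{33} ≡ 21^{1} ≡ 21 mod 40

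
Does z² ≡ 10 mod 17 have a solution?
By Euler's criterion: 10^{8} ≡ 16 mod 17. Since this equals -1 (≡ 16), 10 is not a QR.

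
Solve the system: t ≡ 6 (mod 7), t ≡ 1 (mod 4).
M = 7 × 4 = 28. M₁ = 4, y₁ ≡ 2 (mod 7). M₂ = 7, y₂ ≡ 3 (mod 4). t = 6×4×2 + 1×7×3 ≡ 13 (mod 28)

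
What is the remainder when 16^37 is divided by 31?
Using Fermat: 16^{30} ≡ 1 (mod 31). 37 ≡ 7 (mod 30). So 16^{37} ≡ 16^{7} ≡ 8 (mod 31)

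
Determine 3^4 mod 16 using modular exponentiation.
3^{4} = 81 ≡ 1 mod 16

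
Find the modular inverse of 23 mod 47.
Since 47 is prime, by Fermat 23^(-1) ≡ 23^{45} ≡ 45 mod 47. Verify: 23 × 45 = 1035 ≡ 1 mod 47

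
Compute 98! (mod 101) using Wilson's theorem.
(100)! = (98)! × (99) × (100) ≡ -1 (mod 101). So (98)! ≡ -1 × [(100)(99)]^(-1) ≡ 50 (mod 101)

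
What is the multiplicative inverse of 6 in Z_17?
Since 17 is prime, by Fermat 6^(-1) ≡ 6^{15} ≡ 3 (mod 17). Verify: 6 × 3 = 18 ≡ 1 (mod 17)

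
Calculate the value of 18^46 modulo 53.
By repeated squaring mod 53: 18^{1}≡18, 18^{2}≡6, 18^{4}≡36, 18^{8}≡24, 18^{16}≡46, 18^{32}≡49. Then 18^{46} = 18^{32+8+4+2} ≡ 49 × 24 × 36 × 6 ≡ 40 mod 53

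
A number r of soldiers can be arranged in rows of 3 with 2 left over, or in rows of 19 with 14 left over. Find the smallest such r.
M = 3 × 19 = 57. M₁ = 19, y₁ ≡ 1 (mod 3). M₂ = 3, y₂ ≡ 13 (mod 19). r = 2×19×1 + 14×3×13 ≡ 14 (mod 57)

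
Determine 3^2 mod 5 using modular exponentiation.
3^{2} = 9 ≡ 4 (mod 5)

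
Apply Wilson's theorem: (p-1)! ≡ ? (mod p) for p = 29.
By Wilson's theorem, (28)! ≡ -1 ≡ 28 mod 29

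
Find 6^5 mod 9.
By repeated squaring mod 9: 6^{1}≡6, 6^{2}≡0, 6^{4}≡0. Then 6^{5} = 6^{4+1} ≡ 0 × 6 ≡ 0 mod 9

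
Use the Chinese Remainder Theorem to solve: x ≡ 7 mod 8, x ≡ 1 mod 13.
M = 8 × 13 = 104. M₁ = 13, y₁ ≡ 5 mod 8. M₂ = 8, y₂ ≡ 5 mod 13. x = 7×13×5 + 1×8×5 ≡ 79 mod 104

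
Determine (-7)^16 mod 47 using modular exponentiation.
By repeated squaring (mod 47): (-7)^{1}≡40, (-7)^{2}≡2, (-7)^{4}≡4, (-7)^{8}≡16, (-7)^{16}≡21. So (-7)^{16} ≡ 21 (mod 47)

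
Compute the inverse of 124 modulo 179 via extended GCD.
Extended GCD: 124(13) + 179(-9) = 1. So 124^(-1) ≡ 13 (mod 179). Verify: 124 × 13 = 1612 ≡ 1 (mod 179)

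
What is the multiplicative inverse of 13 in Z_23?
Since 23 is prime, by Fermat 13^(-1) ≡ 13^{21} ≡ 16 mod 23. Verify: 13 × 16 = 208 ≡ 1 mod 23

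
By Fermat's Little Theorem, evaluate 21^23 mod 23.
By Fermat: 21^{22} ≡ 1 mod 23. So 21^{23} = 21^{22} · 21^{1} ≡ 21^{1} ≡ 21 mod 23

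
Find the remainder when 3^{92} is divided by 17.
By Fermat: 3^{16} ≡ 1 mod 17. 92 = 5×16 + 12. So 3^{92} ≡ 3^{12} ≡ 4 mod 17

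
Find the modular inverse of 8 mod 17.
Since 17 is prime, by Fermat 8^(-1) ≡ 8^{15} ≡ 15 mod 17. Verify: 8 × 15 = 120 ≡ 1 mod 17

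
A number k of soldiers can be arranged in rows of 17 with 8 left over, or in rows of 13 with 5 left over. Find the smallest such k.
M = 17 × 13 = 221. M₁ = 13, y₁ ≡ 4 mod 17. M₂ = 17, y₂ ≡ 10 mod 13. k = 8×13×4 + 5×17×10 ≡ 161 mod 221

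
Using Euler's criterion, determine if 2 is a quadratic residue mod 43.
By Euler's criterion: 2^{21} ≡ 42 mod 43. Since this equals -1 (≡ 42), 2 is not a QR.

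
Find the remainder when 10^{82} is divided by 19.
By Fermat: 10^{18} ≡ 1 (mod 19). 82 = 4×18 + 10. So 10^{82} ≡ 10^{10} ≡ 9 (mod 19)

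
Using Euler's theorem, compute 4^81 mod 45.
By Euler: 4^{24} ≡ 1 (mod 45) since gcd(4, 45) = 1. 81 = 3×24 + 9. So 4^{81} ≡ 4^{9} ≡ 19 (mod 45)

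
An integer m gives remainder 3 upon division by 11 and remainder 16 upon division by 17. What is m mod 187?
M = 11 × 17 = 187. M₁ = 17, y₁ ≡ 2 mod 11. M₂ = 11, y₂ ≡ 14 mod 17. m = 3×17×2 + 16×11×14 ≡ 135 mod 187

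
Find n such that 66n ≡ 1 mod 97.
Since 97 is prime, by Fermat 66^(-1) ≡ 66^{95} ≡ 25 mod 97. Verify: 66 × 25 = 1650 ≡ 1 mod 97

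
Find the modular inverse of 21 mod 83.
Since 83 is prime, by Fermat 21^(-1) ≡ 21^{81} ≡ 4 (mod 83). Verify: 21 × 4 = 84 ≡ 1 (mod 83)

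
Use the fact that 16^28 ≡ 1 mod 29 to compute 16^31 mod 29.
By Fermat: 16^{28} ≡ 1 mod 29. So 16^{31} = 16^{28} · 16^{3} ≡ 16^{3} ≡ 7 mod 29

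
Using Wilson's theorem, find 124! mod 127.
(126)! = (124)! × (125) × (126) ≡ -1 mod 127. So (124)! ≡ -1 × [(126)(125)]^(-1) ≡ 63 mod 127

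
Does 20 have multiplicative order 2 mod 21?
Powers of 20 mod 21: 20^1≡20, 20^2≡1. First k with 20^k≡1 is k=2. Yes, ord_21(20) = 2.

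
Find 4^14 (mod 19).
By repeated squaring (mod 19): 4^{1}≡4, 4^{2}≡16, 4^{4}≡9, 4^{8}≡5. Then 4^{14} = 4^{8+4+2} ≡ 5 × 9 × 16 ≡ 17 (mod 19)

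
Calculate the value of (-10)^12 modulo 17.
By repeated squaring (mod 17): (-10)^{1}≡7, (-10)^{2}≡15, (-10)^{4}≡4, (-10)^{8}≡16. Then (-10)^{12} = (-10)^{8+4} ≡ 16 × 4 ≡ 13 (mod 17)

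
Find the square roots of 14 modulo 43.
The square roots of 14 mod 43 are 10 and 33. Verify: 10² = 100 ≡ 14 mod 43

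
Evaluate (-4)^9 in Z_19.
By repeated squaring mod 19: (-4)^{1}≡15, (-4)^{2}≡16, (-4)^{4}≡9, (-4)^{8}≡5. Then (-4)^{9} = (-4)^{8+1} ≡ 5 × 15 ≡ 18 mod 19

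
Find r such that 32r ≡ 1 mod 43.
Since 43 is prime, by Fermat 32^(-1) ≡ 32^{41} ≡ 39 mod 43. Verify: 32 × 39 = 1248 ≡ 1 mod 43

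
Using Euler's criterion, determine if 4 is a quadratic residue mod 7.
By Euler's criterion: 4^{3} ≡ 1 mod 7. Since this equals 1, 4 is a QR.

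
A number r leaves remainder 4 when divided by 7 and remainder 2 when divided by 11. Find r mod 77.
M = 7 × 11 = 77. M₁ = 11, y₁ ≡ 2 mod 7. M₂ = 7, y₂ ≡ 8 mod 11. r = 4×11×2 + 2×7×8 ≡ 46 mod 77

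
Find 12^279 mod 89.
Using Fermat: 12^{88} ≡ 1 mod 89. 279 ≡ 15 mod 88. So 12^{279} ≡ 12^{15} ≡ 52 mod 89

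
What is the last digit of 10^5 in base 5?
By repeated squaring (mod 5): 10^{1}≡0, 10^{2}≡0, 10^{4}≡0. Then 10^{5} = 10^{4+1} ≡ 0 × 0 ≡ 0 (mod 5)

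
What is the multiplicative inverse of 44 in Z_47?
Since 47 is prime, by Fermat 44^(-1) ≡ 44^{45} ≡ 31 mod 47. Verify: 44 × 31 = 1364 ≡ 1 mod 47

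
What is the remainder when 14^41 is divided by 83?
By repeated squaring mod 83: 14^{1}≡14, 14^{2}≡30, 14^{4}≡70, 14^{8}≡3, 14^{16}≡9, 14^{32}≡81. Then 14^{41} = 14^{32+8+1} ≡ 81 × 3 × 14 ≡ 82 mod 83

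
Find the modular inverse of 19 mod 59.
Since 59 is prime, by Fermat 19^(-1) ≡ 19^{57} ≡ 28 (mod 59). Verify: 19 × 28 = 532 ≡ 1 (mod 59)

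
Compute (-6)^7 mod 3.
By repeated squaring (mod 3): (-6)^{1}≡0, (-6)^{2}≡0, (-6)^{4}≡0. Then (-6)^{7} = (-6)^{4+2+1} ≡ 0 × 0 × 0 ≡ 0 (mod 3)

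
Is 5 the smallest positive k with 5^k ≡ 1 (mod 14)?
Powers of 5 mod 14: 5^1≡5, 5^2≡11, 5^3≡13, 5^4≡9, 5^5≡3, 5^6≡1. 5^5≡3≢1, so ord ≠ 5. No, the actual order is 6.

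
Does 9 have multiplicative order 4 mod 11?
Powers of 9 mod 11: 9^1≡9, 9^2≡4, 9^3≡3, 9^4≡5, 9^5≡1. 9^4≡5≢1, so ord ≠ 4. No, the actual order is 5.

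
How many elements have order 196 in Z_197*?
There are φ(197-1) = φ(196) = 84 primitive roots modulo 197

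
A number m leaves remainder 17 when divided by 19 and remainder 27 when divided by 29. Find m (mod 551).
M = 19 × 29 = 551. M₁ = 29, y₁ ≡ 2 (mod 19). M₂ = 19, y₂ ≡ 26 (mod 29). m = 17×29×2 + 27×19×26 ≡ 549 (mod 551)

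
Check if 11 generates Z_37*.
11^{6} ≡ 1 (mod 37) and 6 < 36, so ord_37(11) = 6 ≠ 36 and 11 is not a primitive root.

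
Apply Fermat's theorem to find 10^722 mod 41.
By Fermat: 10^{40} ≡ 1 mod 41. 722 ≡ 2 mod 40. So 10^{722} ≡ 10^{2} ≡ 18 mod 41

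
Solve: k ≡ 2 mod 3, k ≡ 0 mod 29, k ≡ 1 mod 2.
M = 3 × 29 × 2 = 174. M₁ = 58, y₁ ≡ 1 mod 3. M₂ = 6, y₂ ≡ 5 mod 29. M₃ = 87, y₃ ≡ 1 mod 2. k = 2×58×1 + 0×6×5 + 1×87×1 ≡ 29 mod 174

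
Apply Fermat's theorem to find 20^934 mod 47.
By Fermat: 20^{46} ≡ 1 mod 47. 934 ≡ 14 mod 46. So 20^{934} ≡ 20^{14} ≡ 18 mod 47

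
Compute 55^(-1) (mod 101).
Since 101 is prime, by Fermat 55^(-1) ≡ 55^{99} ≡ 90 (mod 101). Verify: 55 × 90 = 4950 ≡ 1 (mod 101)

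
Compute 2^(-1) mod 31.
Since 31 is prime, by Fermat 2^(-1) ≡ 2^{29} ≡ 16 mod 31. Verify: 2 × 16 = 32 ≡ 1 mod 31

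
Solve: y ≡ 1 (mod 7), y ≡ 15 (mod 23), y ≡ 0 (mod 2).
M = 7 × 23 × 2 = 322. M₁ = 46, y₁ ≡ 2 (mod 7). M₂ = 14, y₂ ≡ 5 (mod 23). M₃ = 161, y₃ ≡ 1 (mod 2). y = 1×46×2 + 15×14×5 + 0×161×1 ≡ 176 (mod 322)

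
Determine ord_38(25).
Powers of 25 mod 38: 25^1≡25, 25^2≡17, 25^3≡7, 25^4≡23, 25^5≡5, 25^6≡11, 25^7≡9, 25^8≡35, 25^9≡1. Order = 9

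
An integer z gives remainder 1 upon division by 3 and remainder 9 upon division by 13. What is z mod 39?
M = 3 × 13 = 39. M₁ = 13, y₁ ≡ 1 mod 3. M₂ = 3, y₂ ≡ 9 mod 13. z = 1×13×1 + 9×3×9 ≡ 22 mod 39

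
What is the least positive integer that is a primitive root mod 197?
g = 2. For each prime q|196: 2^{98}≡196, 2^{28}≡104, none ≡ 1, so ord_197(2) = 196 and 2 is a primitive root.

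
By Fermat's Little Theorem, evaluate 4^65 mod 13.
By Fermat: 4^{12} ≡ 1 (mod 13). 65 = 5×12 + 5. So 4^{65} ≡ 4^{5} ≡ 10 (mod 13)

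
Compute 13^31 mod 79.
By repeated squaring (mod 79): 13^{1}≡13, 13^{2}≡11, 13^{4}≡42, 13^{8}≡26, 13^{16}≡44. Then 13^{31} = 13^{16+8+4+2+1} ≡ 44 × 26 × 42 × 11 × 13 ≡ 76 (mod 79)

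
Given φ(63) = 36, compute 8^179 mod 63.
By Euler: 8^{36} ≡ 1 mod 63 since gcd(8, 63) = 1. 179 = 4×36 + 35. So 8^{179} ≡ 8^{35} ≡ 8 mod 63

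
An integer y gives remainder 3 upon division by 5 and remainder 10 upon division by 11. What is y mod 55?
M = 5 × 11 = 55. M₁ = 11, y₁ ≡ 1 mod 5. M₂ = 5, y₂ ≡ 9 mod 11. y = 3×11×1 + 10×5×9 ≡ 43 mod 55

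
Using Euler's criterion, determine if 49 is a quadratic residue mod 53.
By Euler's criterion: 49^{26} ≡ 1 (mod 53). Since this equals 1, 49 is a QR.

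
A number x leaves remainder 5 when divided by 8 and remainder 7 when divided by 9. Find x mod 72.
M = 8 × 9 = 72. M₁ = 9, y₁ ≡ 1 mod 8. M₂ = 8, y₂ ≡ 8 mod 9. x = 5×9×1 + 7×8×8 ≡ 61 mod 72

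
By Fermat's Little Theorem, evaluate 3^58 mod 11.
By Fermat: 3^{10} ≡ 1 mod 11. 58 = 5×10 + 8. So 3^{58} ≡ 3^{8} ≡ 5 mod 11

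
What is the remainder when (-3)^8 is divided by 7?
Using Fermat: (-3)^{6} ≡ 1 (mod 7). 8 ≡ 2 (mod 6). So (-3)^{8} ≡ (-3)^{2} ≡ 2 (mod 7)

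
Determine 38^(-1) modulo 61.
Since 61 is prime, by Fermat 38^(-1) ≡ 38^{59} ≡ 53 mod 61. Verify: 38 × 53 = 2014 ≡ 1 mod 61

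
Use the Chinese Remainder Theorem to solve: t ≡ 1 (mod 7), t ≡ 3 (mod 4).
M = 7 × 4 = 28. M₁ = 4, y₁ ≡ 2 (mod 7). M₂ = 7, y₂ ≡ 3 (mod 4). t = 1×4×2 + 3×7×3 ≡ 15 (mod 28)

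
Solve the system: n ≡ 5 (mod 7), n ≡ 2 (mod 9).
M = 7 × 9 = 63. M₁ = 9, y₁ ≡ 4 (mod 7). M₂ = 7, y₂ ≡ 4 (mod 9). n = 5×9×4 + 2×7×4 ≡ 47 (mod 63)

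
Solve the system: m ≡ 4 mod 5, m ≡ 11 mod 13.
M = 5 × 13 = 65. M₁ = 13, y₁ ≡ 2 mod 5. M₂ = 5, y₂ ≡ 8 mod 13. m = 4×13×2 + 11×5×8 ≡ 24 mod 65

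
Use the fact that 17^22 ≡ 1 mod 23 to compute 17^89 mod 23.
By Fermat: 17^{22} ≡ 1 mod 23. 89 = 4×22 + 1. So 17^{89} ≡ 17^{1} ≡ 17 mod 23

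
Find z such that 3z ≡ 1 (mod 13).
Since 13 is prime, by Fermat 3^(-1) ≡ 3^{11} ≡ 9 (mod 13). Verify: 3 × 9 = 27 ≡ 1 (mod 13)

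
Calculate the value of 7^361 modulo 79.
Using Fermat: 7^{78} ≡ 1 mod 79. 361 ≡ 49 mod 78. So 7^{361} ≡ 7^{49} ≡ 74 mod 79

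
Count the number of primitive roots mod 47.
A prime p has φ(p-1) primitive roots; here φ(46) = 22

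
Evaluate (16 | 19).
(16/19) = 16^{9} mod 19 = 1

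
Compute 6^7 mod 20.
By repeated squaring (mod 20): 6^{1}≡6, 6^{2}≡16, 6^{4}≡16. Then 6^{7} = 6^{4+2+1} ≡ 16 × 16 × 6 ≡ 16 (mod 20)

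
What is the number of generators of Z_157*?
A prime p has φ(p-1) primitive roots; here φ(156) = 48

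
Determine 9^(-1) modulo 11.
Since 11 is prime, by Fermat 9^(-1) ≡ 9^{9} ≡ 5 (mod 11). Verify: 9 × 5 = 45 ≡ 1 (mod 11)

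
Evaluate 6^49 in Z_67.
By repeated squaring mod 67: 6^{1}≡6, 6^{2}≡36, 6^{4}≡23, 6^{8}≡60, 6^{16}≡49, 6^{32}≡56. Then 6^{49} = 6^{32+16+1} ≡ 56 × 49 × 6 ≡ 49 mod 67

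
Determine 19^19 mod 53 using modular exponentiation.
By repeated squaring (mod 53): 19^{1}≡19, 19^{2}≡43, 19^{4}≡47, 19^{8}≡36, 19^{16}≡24. Then 19^{19} = 19^{16+2+1} ≡ 24 × 43 × 19 ≡ 51 (mod 53)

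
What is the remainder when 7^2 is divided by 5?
7^{2} = 49 ≡ 4 (mod 5)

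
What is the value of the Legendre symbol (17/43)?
(17/43) = 17^{21} mod 43 = 1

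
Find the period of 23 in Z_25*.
Powers of 23 mod 25: 23^1≡23, 23^2≡4, 23^3≡17, 23^4≡16, 23^5≡18, 23^6≡14, 23^7≡22, 23^8≡6, 23^9≡13, 23^10≡24, 23^11≡2, 23^12≡21, 23^13≡8, 23^14≡9, 23^15≡7, 23^16≡11, 23^17≡3, 23^18≡19, 23^19≡12, 23^20≡1. So the order of 23 is 20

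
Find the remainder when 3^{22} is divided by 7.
By Fermat: 3^{6} ≡ 1 (mod 7). 22 = 3×6 + 4. So 3^{22} ≡ 3^{4} ≡ 4 (mod 7)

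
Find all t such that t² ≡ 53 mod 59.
The square roots of 53 mod 59 are 17 and 42. Verify: 17² = 289 ≡ 53 mod 59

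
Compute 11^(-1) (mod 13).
Since 13 is prime, by Fermat 11^(-1) ≡ 11^{11} ≡ 6 (mod 13). Verify: 11 × 6 = 66 ≡ 1 (mod 13)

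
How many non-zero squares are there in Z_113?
Exactly half the non-zero residues mod a prime are QRs: (113-1)/2 = 56.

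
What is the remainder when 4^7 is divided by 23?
By repeated squaring mod 23: 4^{1}≡4, 4^{2}≡16, 4^{4}≡3. Then 4^{7} = 4^{4+2+1} ≡ 3 × 16 × 4 ≡ 8 mod 23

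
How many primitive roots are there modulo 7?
There are φ(7-1) = φ(6) = 2 primitive roots modulo 7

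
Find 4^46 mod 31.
Using Fermat: 4^{30} ≡ 1 mod 31. 46 ≡ 16 mod 30. So 4^{46} ≡ 4^{16} ≡ 4 mod 31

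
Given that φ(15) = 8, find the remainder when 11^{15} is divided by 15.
By Euler: 11^{8} ≡ 1 mod 15 since gcd(11, 15) = 1. 15 = 1×8 + 7. So 11^{15} ≡ 11^{7} ≡ 11 mod 15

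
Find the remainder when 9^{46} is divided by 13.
By Fermat: 9^{12} ≡ 1 (mod 13). 46 = 3×12 + 10. So 9^{46} ≡ 9^{10} ≡ 9 (mod 13)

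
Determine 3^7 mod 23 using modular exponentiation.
By repeated squaring (mod 23): 3^{1}≡3, 3^{2}≡9, 3^{4}≡12. Then 3^{7} = 3^{4+2+1} ≡ 12 × 9 × 3 ≡ 2 (mod 23)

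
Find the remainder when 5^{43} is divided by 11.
By Fermat: 5^{10} ≡ 1 (mod 11). 43 = 4×10 + 3. So 5^{43} ≡ 5^{3} ≡ 4 (mod 11)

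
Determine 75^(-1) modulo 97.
Since 97 is prime, by Fermat 75^(-1) ≡ 75^{95} ≡ 22 mod 97. Verify: 75 × 22 = 1650 ≡ 1 mod 97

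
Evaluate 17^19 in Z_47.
By repeated squaring mod 47: 17^{1}≡17, 17^{2}≡7, 17^{4}≡2, 17^{8}≡4, 17^{16}≡16. Then 17^{19} = 17^{16+2+1} ≡ 16 × 7 × 17 ≡ 24 mod 47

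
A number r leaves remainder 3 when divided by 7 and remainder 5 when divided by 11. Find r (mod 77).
M = 7 × 11 = 77. M₁ = 11, y₁ ≡ 2 (mod 7). M₂ = 7, y₂ ≡ 8 (mod 11). r = 3×11×2 + 5×7×8 ≡ 38 (mod 77)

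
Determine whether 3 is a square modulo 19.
By Euler's criterion: 3^{9} ≡ 18 mod 19. Since this equals -1 (≡ 18), 3 is not a QR.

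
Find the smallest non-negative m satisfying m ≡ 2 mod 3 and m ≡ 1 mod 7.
M = 3 × 7 = 21. M₁ = 7, y₁ ≡ 1 mod 3. M₂ = 3, y₂ ≡ 5 mod 7. m = 2×7×1 + 1×3×5 ≡ 8 mod 21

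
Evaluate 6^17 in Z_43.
By repeated squaring mod 43: 6^{1}≡6, 6^{2}≡36, 6^{4}≡6, 6^{8}≡36, 6^{16}≡6. Then 6^{17} = 6^{16+1} ≡ 6 × 6 ≡ 36 mod 43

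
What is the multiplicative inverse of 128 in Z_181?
Since 181 is prime, by Fermat 128^(-1) ≡ 128^{179} ≡ 140 (mod 181). Verify: 128 × 140 = 17920 ≡ 1 (mod 181)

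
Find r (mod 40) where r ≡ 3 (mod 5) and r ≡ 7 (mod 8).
M = 5 × 8 = 40. M₁ = 8, y₁ ≡ 2 (mod 5). M₂ = 5, y₂ ≡ 5 (mod 8). r = 3×8×2 + 7×5×5 ≡ 23 (mod 40)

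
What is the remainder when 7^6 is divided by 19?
By repeated squaring mod 19: 7^{1}≡7, 7^{2}≡11, 7^{4}≡7. Then 7^{6} = 7^{4+2} ≡ 7 × 11 ≡ 1 mod 19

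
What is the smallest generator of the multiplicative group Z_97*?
g = 5. Powers: [5, 25, 28, 43, 21, 8, ...] generates all 96 non-zero residues.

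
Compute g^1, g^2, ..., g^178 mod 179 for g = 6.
6^1, 6^2, ..., 6^{178} mod 179: [6, 36, 37, 43, 79, 116, 159, 59, 175, 155, 35, 31, 7, 42, 73, 80, 122, 16, 96, 39, 55, 151, 11, 66, 38, 49, 115, 153, 23, 138, 112, 135, 94, 27, 162, 77, 104, 87, 164, 89, 176, 161, 71, 68, 50, 121, 10, 60, 2, 12, 72, 74, 86, 158, 53, 139, 118, 171, 131, 70, 62, 14, 84, 146, 160, 65, 32, 13, 78, 110, 123, 22, 132, 76, 98, 51, 127, 46, 97, 45, 91, 9, 54, 145, 154, 29, 174, 149, 178, 173, 143, 142, 136, 100, 63, 20, 120, 4, 24, 144, 148, 172, 137, 106, 99, 57, 163, 83, 140, 124, 28, 168, 113, 141, 130, 64, 26, 156, 41, 67, 44, 85, 152, 17, 102, 75, 92, 15, 90, 3, 18, 108, 111, 129, 58, 169, 119, 177, 167, 107, 105, 93, 21, 126, 40, 61, 8, 48, 109, 117, 165, 95, 33, 19, 114, 147, 166, 101, 69, 56, 157, 47, 103, 81, 128, 52, 133, 82, 134, 88, 170, 125, 34, 25, 150, 5, 30, 1]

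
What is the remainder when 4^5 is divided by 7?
By repeated squaring mod 7: 4^{1}≡4, 4^{2}≡2, 4^{4}≡4. Then 4^{5} = 4^{4+1} ≡ 4 × 4 ≡ 2 mod 7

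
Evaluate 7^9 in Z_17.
By repeated squaring (mod 17): 7^{1}≡7, 7^{2}≡15, 7^{4}≡4, 7^{8}≡16. Then 7^{9} = 7^{8+1} ≡ 16 × 7 ≡ 10 (mod 17)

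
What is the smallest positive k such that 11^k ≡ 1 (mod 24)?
Powers of 11 mod 24: 11^1≡11, 11^2≡1. ord_24(11) = 2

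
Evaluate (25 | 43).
(25/43) = 25^{21} mod 43 = 1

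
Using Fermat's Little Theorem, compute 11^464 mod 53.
By Fermat: 11^{52} ≡ 1 mod 53. 464 ≡ 48 mod 52. So 11^{464} ≡ 11^{48} ≡ 49 mod 53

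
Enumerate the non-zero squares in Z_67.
Quadratic residues modulo 67: {1, 4, 6, 9, 10, 14, 15, 16, 17, 19, 21, 22, 23, 24, 25, 26, 29, 33, 35, 36, 37, 39, 40, 47, 49, 54, 55, 56, 59, 60, 62, 64, 65}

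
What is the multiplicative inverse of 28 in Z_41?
Since 41 is prime, by Fermat 28^(-1) ≡ 28^{39} ≡ 22 mod 41. Verify: 28 × 22 = 616 ≡ 1 mod 41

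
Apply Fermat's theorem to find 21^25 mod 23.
By Fermat: 21^{22} ≡ 1 mod 23. So 21^{25} = 21^{22} · 21^{3} ≡ 21^{3} ≡ 15 mod 23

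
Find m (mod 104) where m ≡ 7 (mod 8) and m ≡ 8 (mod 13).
M = 8 × 13 = 104. M₁ = 13, y₁ ≡ 5 (mod 8). M₂ = 8, y₂ ≡ 5 (mod 13). m = 7×13×5 + 8×8×5 ≡ 47 (mod 104)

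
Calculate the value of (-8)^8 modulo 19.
By repeated squaring mod 19: (-8)^{1}≡11, (-8)^{2}≡7, (-8)^{4}≡11, (-8)^{8}≡7. So (-8)^{8} ≡ 7 mod 19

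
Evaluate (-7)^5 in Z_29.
By repeated squaring mod 29: (-7)^{1}≡22, (-7)^{2}≡20, (-7)^{4}≡23. Then (-7)^{5} = (-7)^{4+1} ≡ 23 × 22 ≡ 13 mod 29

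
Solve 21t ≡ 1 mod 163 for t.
Since 163 is prime, by Fermat 21^(-1) ≡ 21^{161} ≡ 132 mod 163. Verify: 21 × 132 = 2772 ≡ 1 mod 163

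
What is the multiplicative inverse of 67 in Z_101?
Since 101 is prime, by Fermat 67^(-1) ≡ 67^{99} ≡ 98 (mod 101). Verify: 67 × 98 = 6566 ≡ 1 (mod 101)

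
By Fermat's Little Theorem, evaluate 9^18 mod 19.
By Fermat's Little Theorem, 9^{18} ≡ 1 mod 19 since 19 is prime and gcd(9, 19) = 1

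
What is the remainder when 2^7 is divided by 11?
By repeated squaring mod 11: 2^{1}≡2, 2^{2}≡4, 2^{4}≡5. Then 2^{7} = 2^{4+2+1} ≡ 5 × 4 × 2 ≡ 7 mod 11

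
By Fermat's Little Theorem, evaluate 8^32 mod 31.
By Fermat: 8^{30} ≡ 1 (mod 31). So 8^{32} = 8^{30} · 8^{2} ≡ 8^{2} ≡ 2 (mod 31)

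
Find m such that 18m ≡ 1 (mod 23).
Since 23 is prime, by Fermat 18^(-1) ≡ 18^{21} ≡ 9 (mod 23). Verify: 18 × 9 = 162 ≡ 1 (mod 23)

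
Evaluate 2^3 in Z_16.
2^{3} = 8 ≡ 8 (mod 16)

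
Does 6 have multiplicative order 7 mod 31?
Powers of 6 mod 31: 6^1≡6, 6^2≡5, 6^3≡30, 6^4≡25, 6^5≡26, 6^6≡1. Already 6^6≡1, so the order is 6 < 7. No, the actual order is 6.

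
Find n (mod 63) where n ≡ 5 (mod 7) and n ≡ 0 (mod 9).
M = 7 × 9 = 63. M₁ = 9, y₁ ≡ 4 (mod 7). M₂ = 7, y₂ ≡ 4 (mod 9). n = 5×9×4 + 0×7×4 ≡ 54 (mod 63)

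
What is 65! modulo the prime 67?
(66)! = (65)! × (66) ≡ -1 mod 67. So (65)! ≡ -1 × (66)^(-1) ≡ (-1)×(-1) = 1 mod 67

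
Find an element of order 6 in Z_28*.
23 has order 6 mod 28 since 23^{6} ≡ 1 (mod 28) and no smaller power works.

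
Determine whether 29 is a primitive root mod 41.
ord_41(29) divides 40. For each prime q|40: 29^{20}≡40, 29^{8}≡18, none ≡ 1. So 29 has order 40 and is a primitive root mod 41.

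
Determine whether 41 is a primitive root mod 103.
41^{51} ≡ 1 mod 103 and 51 < 102, so ord_103(41) = 51 ≠ 102 and 41 is not a primitive root.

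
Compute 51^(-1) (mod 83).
Since 83 is prime, by Fermat 51^(-1) ≡ 51^{81} ≡ 70 (mod 83). Verify: 51 × 70 = 3570 ≡ 1 (mod 83)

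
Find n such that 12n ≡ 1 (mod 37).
Since 37 is prime, by Fermat 12^(-1) ≡ 12^{35} ≡ 34 (mod 37). Verify: 12 × 34 = 408 ≡ 1 (mod 37)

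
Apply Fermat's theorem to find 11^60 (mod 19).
By Fermat: 11^{18} ≡ 1 (mod 19). 60 = 3×18 + 6. So 11^{60} ≡ 11^{6} ≡ 1 (mod 19)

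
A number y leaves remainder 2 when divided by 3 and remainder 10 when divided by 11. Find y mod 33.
M = 3 × 11 = 33. M₁ = 11, y₁ ≡ 2 mod 3. M₂ = 3, y₂ ≡ 4 mod 11. y = 2×11×2 + 10×3×4 ≡ 32 mod 33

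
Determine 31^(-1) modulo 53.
Since 53 is prime, by Fermat 31^(-1) ≡ 31^{51} ≡ 12 (mod 53). Verify: 31 × 12 = 372 ≡ 1 (mod 53)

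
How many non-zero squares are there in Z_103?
Exactly half the non-zero residues mod a prime are QRs: (103-1)/2 = 51.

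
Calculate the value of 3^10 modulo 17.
By repeated squaring (mod 17): 3^{1}≡3, 3^{2}≡9, 3^{4}≡13, 3^{8}≡16. Then 3^{10} = 3^{8+2} ≡ 16 × 9 ≡ 8 (mod 17)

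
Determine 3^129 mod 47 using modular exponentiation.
Using Fermat: 3^{46} ≡ 1 mod 47. 129 ≡ 37 mod 46. So 3^{129} ≡ 3^{37} ≡ 14 mod 47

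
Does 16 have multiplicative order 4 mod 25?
Powers of 16 mod 25: 16^1≡16, 16^2≡6, 16^3≡21, 16^4≡11, 16^5≡1. 16^4≡11≢1, so ord ≠ 4. No, the actual order is 5.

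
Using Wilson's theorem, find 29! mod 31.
(30)! = (29)! × (30) ≡ -1 (mod 31). So (29)! ≡ -1 × (30)^(-1) ≡ (-1)×(-1) = 1 (mod 31)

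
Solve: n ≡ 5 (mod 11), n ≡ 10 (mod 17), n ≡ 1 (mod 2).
M = 11 × 17 × 2 = 374. M₁ = 34, y₁ ≡ 1 (mod 11). M₂ = 22, y₂ ≡ 7 (mod 17). M₃ = 187, y₃ ≡ 1 (mod 2). n = 5×34×1 + 10×22×7 + 1×187×1 ≡ 27 (mod 374)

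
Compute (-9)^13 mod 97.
By repeated squaring (mod 97): (-9)^{1}≡88, (-9)^{2}≡81, (-9)^{4}≡62, (-9)^{8}≡61. Then (-9)^{13} = (-9)^{8+4+1} ≡ 61 × 62 × 88 ≡ 9 (mod 97)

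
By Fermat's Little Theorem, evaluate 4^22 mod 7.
By Fermat: 4^{6} ≡ 1 (mod 7). 22 = 3×6 + 4. So 4^{22} ≡ 4^{4} ≡ 4 (mod 7)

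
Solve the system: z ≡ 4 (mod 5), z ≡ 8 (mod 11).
M = 5 × 11 = 55. M₁ = 11, y₁ ≡ 1 (mod 5). M₂ = 5, y₂ ≡ 9 (mod 11). z = 4×11×1 + 8×5×9 ≡ 19 (mod 55)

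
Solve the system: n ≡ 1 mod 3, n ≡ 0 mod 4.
M = 3 × 4 = 12. M₁ = 4, y₁ ≡ 1 mod 3. M₂ = 3, y₂ ≡ 3 mod 4. n = 1×4×1 + 0×3×3 ≡ 4 mod 12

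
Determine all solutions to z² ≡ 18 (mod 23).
The square roots of 18 mod 23 are 8 and 15. Verify: 8² = 64 ≡ 18 (mod 23)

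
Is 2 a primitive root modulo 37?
ord_37(2) divides 36. For each prime q|36: 2^{18}≡36, 2^{12}≡26, none ≡ 1. So 2 has order 36 and is a primitive root mod 37.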